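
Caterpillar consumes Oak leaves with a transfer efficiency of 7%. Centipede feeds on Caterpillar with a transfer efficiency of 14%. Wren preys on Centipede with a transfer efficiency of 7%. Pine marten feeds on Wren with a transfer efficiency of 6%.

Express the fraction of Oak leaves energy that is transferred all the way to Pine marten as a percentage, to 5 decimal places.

0.00412%

Product of link efficiencies: 0.07 × 0.14 × 0.07 × 0.06 = 0.00004116
As a percentage: 0.00004116 × 100 = 0.00412%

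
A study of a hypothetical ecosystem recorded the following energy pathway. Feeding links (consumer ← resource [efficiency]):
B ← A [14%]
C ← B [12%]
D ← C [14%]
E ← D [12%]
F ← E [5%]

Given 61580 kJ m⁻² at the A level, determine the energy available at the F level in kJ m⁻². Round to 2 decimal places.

B: 61580 × 0.14 = 8621.2 kJ m⁻²
C: 8621.2 × 0.12 = 1034.544 kJ m⁻²
D: 1034.544 × 0.14 = 144.83616 kJ m⁻²
E: 144.83616 × 0.12 = 17.3803392 kJ m⁻²
F: 17.3803392 × 0.05 = 0.86901696 kJ m⁻²

0.87 kJ m⁻²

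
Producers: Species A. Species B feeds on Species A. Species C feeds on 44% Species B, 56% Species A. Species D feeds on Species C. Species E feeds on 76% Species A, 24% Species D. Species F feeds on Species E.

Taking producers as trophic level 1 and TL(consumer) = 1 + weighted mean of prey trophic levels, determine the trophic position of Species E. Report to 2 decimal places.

2.59

Species B: 1 + 1 = 2
Species C: 1 + (0.44×2 + 0.56×1) = 2.44
Species D: 1 + 2.44 = 3.44
Species E: 1 + (0.76×1 + 0.24×3.44) = 2.5856
Species F: 1 + 2.5856 = 3.5856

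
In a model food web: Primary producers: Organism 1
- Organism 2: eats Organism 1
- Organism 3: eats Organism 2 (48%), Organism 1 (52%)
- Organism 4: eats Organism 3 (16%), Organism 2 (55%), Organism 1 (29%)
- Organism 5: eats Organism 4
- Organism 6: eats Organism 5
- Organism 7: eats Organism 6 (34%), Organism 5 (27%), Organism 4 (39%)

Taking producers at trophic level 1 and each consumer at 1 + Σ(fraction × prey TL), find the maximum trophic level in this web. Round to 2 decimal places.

Organism 2: 1 + 1 = 2
Organism 3: 1 + (0.48×2 + 0.52×1) = 2.48
Organism 4: 1 + (0.16×2.48 + 0.55×2 + 0.29×1) = 2.7868
Organism 5: 1 + 2.7868 = 3.7868
Organism 6: 1 + 3.7868 = 4.7868
Organism 7: 1 + (0.34×4.7868 + 0.27×3.7868 + 0.39×2.7868) = 4.7368

4.79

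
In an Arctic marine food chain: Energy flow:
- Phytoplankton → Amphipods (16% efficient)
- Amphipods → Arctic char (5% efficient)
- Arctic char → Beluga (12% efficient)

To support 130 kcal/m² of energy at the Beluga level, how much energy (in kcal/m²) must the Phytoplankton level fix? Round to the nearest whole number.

Cumulative transfer efficiency: 0.16 × 0.05 × 0.12 = 0.00096
Phytoplankton energy = 130 / 0.00096 = 135417 kcal/m²

135417 kcal/m²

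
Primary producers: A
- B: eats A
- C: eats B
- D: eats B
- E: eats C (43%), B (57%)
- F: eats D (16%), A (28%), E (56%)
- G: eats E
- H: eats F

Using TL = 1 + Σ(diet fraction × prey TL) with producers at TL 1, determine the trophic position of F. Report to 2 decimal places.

3.68

B: 1 + 1 = 2
C: 1 + 2 = 3
D: 1 + 2 = 3
E: 1 + (0.43×3 + 0.57×2) = 3.43
F: 1 + (0.16×3 + 0.28×1 + 0.56×3.43) = 3.6808
G: 1 + 3.43 = 4.43
H: 1 + 3.6808 = 4.6808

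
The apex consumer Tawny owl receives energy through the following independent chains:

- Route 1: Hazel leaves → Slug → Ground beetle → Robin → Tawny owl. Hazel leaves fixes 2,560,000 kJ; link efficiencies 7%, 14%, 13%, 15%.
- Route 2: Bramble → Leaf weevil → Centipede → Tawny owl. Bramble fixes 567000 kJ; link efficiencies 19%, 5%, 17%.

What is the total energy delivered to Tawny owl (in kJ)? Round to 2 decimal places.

Route 1: 2560000 × 0.07 × 0.14 × 0.13 × 0.15 = 489.216 kJ
Route 2: 567000 × 0.19 × 0.05 × 0.17 = 915.705 kJ
Total at Tawny owl: 489.216 + 915.705 = 1404.921 kJ

1404.92 kJ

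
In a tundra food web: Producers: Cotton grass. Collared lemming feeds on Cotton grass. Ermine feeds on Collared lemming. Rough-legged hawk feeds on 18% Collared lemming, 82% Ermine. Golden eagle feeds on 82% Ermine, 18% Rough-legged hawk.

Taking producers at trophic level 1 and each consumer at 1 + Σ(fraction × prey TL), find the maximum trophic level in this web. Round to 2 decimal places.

4.15

Collared lemming: 1 + 1 = 2
Ermine: 1 + 2 = 3
Rough-legged hawk: 1 + (0.18×2 + 0.82×3) = 3.82
Golden eagle: 1 + (0.82×3 + 0.18×3.82) = 4.1476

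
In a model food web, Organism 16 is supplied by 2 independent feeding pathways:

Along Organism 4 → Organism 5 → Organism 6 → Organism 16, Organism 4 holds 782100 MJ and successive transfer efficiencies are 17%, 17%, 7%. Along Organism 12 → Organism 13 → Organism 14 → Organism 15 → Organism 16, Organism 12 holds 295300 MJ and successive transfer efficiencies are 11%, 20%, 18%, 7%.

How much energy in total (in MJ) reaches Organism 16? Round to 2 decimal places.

Via Organism 4: 782100 × 0.17 × 0.17 × 0.07 = 1582.1883 MJ
Via Organism 12: 295300 × 0.11 × 0.2 × 0.18 × 0.07 = 81.85716 MJ
Total at Organism 16: 1582.1883 + 81.85716 = 1664.04546 MJ

1664.05 MJ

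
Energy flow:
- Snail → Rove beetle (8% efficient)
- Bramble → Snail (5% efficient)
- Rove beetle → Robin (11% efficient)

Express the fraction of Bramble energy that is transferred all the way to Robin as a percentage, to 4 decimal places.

0.0440%

Product of link efficiencies: 0.05 × 0.08 × 0.11 = 0.00044
As a percentage: 0.00044 × 100 = 0.0440%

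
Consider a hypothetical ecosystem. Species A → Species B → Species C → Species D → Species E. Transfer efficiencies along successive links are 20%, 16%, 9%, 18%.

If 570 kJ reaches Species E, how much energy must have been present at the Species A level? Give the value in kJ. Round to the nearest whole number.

Cumulative transfer efficiency: 0.2 × 0.16 × 0.09 × 0.18 = 0.0005184
Species A energy = 570 / 0.0005184 = 1099537 kJ

1099537 kJ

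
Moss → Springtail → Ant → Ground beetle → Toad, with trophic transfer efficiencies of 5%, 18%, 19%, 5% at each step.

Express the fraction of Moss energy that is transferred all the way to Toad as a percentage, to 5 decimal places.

Product of link efficiencies: 0.05 × 0.18 × 0.19 × 0.05 = 0.0000855
As a percentage: 0.0000855 × 100 = 0.00855%

0.00855%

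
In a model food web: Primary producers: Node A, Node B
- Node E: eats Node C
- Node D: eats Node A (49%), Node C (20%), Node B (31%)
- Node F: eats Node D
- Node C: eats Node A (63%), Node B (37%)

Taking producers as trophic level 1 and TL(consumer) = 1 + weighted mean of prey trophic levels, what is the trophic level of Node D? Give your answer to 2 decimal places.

2.20

Node C: 1 + (0.63×1 + 0.37×1) = 2
Node D: 1 + (0.49×1 + 0.2×2 + 0.31×1) = 2.2
Node E: 1 + 2 = 3
Node F: 1 + 2.2 = 3.2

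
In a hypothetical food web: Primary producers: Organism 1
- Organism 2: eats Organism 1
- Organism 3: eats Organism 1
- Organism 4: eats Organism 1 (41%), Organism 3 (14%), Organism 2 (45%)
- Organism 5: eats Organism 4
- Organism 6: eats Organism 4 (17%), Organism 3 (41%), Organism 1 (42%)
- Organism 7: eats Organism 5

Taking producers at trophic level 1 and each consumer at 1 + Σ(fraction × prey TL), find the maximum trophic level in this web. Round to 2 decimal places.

4.59

Organism 2: 1 + 1 = 2
Organism 3: 1 + 1 = 2
Organism 4: 1 + (0.41×1 + 0.14×2 + 0.45×2) = 2.59
Organism 5: 1 + 2.59 = 3.59
Organism 6: 1 + (0.17×2.59 + 0.41×2 + 0.42×1) = 2.6803
Organism 7: 1 + 3.59 = 4.59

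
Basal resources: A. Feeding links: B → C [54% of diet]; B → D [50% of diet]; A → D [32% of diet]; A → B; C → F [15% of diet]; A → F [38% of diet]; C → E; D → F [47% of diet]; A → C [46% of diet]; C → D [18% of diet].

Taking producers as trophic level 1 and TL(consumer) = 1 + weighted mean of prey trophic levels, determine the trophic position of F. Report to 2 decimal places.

B: 1 + 1 = 2
C: 1 + (0.54×2 + 0.46×1) = 2.54
D: 1 + (0.5×2 + 0.18×2.54 + 0.32×1) = 2.7772
E: 1 + 2.54 = 3.54
F: 1 + (0.38×1 + 0.47×2.7772 + 0.15×2.54) = 3.066284

3.07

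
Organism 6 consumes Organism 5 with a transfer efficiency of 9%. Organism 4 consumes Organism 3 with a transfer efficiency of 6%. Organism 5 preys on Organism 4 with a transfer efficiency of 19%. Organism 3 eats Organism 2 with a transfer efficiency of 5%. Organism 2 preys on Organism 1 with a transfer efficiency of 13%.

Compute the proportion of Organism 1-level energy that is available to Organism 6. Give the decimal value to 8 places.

Product of link efficiencies: 0.13 × 0.05 × 0.06 × 0.19 × 0.09 = 0.000006669

0.00000667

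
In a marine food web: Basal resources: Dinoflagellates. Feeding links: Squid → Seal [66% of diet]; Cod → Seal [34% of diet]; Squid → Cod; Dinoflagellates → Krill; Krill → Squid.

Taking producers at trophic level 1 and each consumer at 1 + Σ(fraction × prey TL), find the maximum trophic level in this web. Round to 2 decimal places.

4.34

Krill: 1 + 1 = 2
Squid: 1 + 2 = 3
Cod: 1 + 3 = 4
Seal: 1 + (0.34×4 + 0.66×3) = 4.34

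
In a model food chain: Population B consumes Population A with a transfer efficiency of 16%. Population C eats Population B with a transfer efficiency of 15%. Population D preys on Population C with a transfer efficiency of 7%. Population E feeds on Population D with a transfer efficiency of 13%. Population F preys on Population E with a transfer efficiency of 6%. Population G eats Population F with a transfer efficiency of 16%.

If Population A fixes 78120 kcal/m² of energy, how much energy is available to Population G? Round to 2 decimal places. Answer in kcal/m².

0.16 kcal/m²

Population B: 78120 × 0.16 = 12499.2 kcal/m²
Population C: 12499.2 × 0.15 = 1874.88 kcal/m²
Population D: 1874.88 × 0.07 = 131.2416 kcal/m²
Population E: 131.2416 × 0.13 = 17.061408 kcal/m²
Population F: 17.061408 × 0.06 = 1.02368448 kcal/m²
Population G: 1.02368448 × 0.16 = 0.1637895168 kcal/m²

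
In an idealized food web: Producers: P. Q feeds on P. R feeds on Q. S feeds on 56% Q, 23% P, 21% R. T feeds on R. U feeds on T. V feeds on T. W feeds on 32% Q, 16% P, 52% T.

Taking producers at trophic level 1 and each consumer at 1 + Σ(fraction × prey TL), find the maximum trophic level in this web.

5

Q: 1 + 1 = 2
R: 1 + 2 = 3
S: 1 + (0.56×2 + 0.23×1 + 0.21×3) = 2.98
T: 1 + 3 = 4
U: 1 + 4 = 5
V: 1 + 4 = 5
W: 1 + (0.32×2 + 0.16×1 + 0.52×4) = 3.88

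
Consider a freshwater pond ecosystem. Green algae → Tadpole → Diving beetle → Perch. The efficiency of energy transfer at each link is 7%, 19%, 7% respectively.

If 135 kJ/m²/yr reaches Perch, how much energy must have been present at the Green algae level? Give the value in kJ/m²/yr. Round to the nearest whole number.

145005 kJ/m²/yr

Cumulative transfer efficiency: 0.07 × 0.19 × 0.07 = 0.000931
Green algae energy = 135 / 0.000931 = 145005 kJ/m²/yr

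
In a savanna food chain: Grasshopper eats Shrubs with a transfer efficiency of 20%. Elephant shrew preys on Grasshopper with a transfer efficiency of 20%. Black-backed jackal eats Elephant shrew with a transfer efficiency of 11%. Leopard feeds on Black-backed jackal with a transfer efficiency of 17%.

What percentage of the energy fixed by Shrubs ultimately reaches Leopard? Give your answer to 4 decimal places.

0.0748%

Product of link efficiencies: 0.2 × 0.2 × 0.11 × 0.17 = 0.000748
As a percentage: 0.000748 × 100 = 0.0748%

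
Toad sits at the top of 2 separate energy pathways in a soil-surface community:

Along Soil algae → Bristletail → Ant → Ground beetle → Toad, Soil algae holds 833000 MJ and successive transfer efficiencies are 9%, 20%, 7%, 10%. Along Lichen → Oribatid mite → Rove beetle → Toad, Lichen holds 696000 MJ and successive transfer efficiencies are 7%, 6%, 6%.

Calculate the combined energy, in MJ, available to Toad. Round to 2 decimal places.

280.35 MJ

Via Soil algae: 833000 × 0.09 × 0.2 × 0.07 × 0.1 = 104.958 MJ
Via Lichen: 696000 × 0.07 × 0.06 × 0.06 = 175.392 MJ
Total at Toad: 104.958 + 175.392 = 280.35 MJ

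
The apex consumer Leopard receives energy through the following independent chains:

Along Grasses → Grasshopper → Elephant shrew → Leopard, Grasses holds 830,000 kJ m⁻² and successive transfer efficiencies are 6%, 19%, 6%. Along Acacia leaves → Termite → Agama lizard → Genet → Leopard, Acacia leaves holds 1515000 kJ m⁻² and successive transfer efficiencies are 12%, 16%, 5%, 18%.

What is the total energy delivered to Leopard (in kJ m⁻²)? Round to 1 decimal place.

Via Grasses: 830000 × 0.06 × 0.19 × 0.06 = 567.72 kJ m⁻²
Via Acacia leaves: 1515000 × 0.12 × 0.16 × 0.05 × 0.18 = 261.792 kJ m⁻²
Total at Leopard: 567.72 + 261.792 = 829.512 kJ m⁻²

829.5 kJ m⁻²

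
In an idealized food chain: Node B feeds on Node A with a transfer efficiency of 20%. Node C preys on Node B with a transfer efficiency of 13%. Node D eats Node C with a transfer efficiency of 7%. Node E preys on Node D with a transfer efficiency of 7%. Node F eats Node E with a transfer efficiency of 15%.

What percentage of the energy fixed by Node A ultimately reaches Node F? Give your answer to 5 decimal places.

Product of link efficiencies: 0.2 × 0.13 × 0.07 × 0.07 × 0.15 = 0.00001911
As a percentage: 0.00001911 × 100 = 0.00191%

0.00191%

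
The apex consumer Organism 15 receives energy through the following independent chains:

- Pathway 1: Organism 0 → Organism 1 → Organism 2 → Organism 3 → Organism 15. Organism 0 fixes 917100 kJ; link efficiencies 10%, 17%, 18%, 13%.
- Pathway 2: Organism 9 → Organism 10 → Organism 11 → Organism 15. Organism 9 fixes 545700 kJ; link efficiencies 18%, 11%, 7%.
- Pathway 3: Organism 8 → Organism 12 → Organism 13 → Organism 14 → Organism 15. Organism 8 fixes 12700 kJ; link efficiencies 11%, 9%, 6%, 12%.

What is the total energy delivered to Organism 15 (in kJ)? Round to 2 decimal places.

Pathway 1: 917100 × 0.1 × 0.17 × 0.18 × 0.13 = 364.82238 kJ
Pathway 2: 545700 × 0.18 × 0.11 × 0.07 = 756.3402 kJ
Pathway 3: 12700 × 0.11 × 0.09 × 0.06 × 0.12 = 0.905256 kJ
Total at Organism 15: 364.82238 + 756.3402 + 0.905256 = 1122.067836 kJ

1122.07 kJ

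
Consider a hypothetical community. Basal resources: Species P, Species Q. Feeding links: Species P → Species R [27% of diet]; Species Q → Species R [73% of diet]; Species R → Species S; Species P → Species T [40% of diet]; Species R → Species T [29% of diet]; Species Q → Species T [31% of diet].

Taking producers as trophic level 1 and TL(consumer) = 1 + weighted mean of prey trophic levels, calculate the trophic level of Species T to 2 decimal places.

Species R: 1 + (0.27×1 + 0.73×1) = 2
Species S: 1 + 2 = 3
Species T: 1 + (0.4×1 + 0.29×2 + 0.31×1) = 2.29

2.29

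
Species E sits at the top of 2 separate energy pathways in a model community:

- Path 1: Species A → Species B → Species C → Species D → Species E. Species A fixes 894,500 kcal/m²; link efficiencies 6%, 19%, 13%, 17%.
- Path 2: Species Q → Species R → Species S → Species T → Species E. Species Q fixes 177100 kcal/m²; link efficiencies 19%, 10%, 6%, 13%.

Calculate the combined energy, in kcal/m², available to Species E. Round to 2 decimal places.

251.61 kcal/m²

Path 1: 894500 × 0.06 × 0.19 × 0.13 × 0.17 = 225.36033 kcal/m²
Path 2: 177100 × 0.19 × 0.1 × 0.06 × 0.13 = 26.24622 kcal/m²
Total at Species E: 225.36033 + 26.24622 = 251.60655 kcal/m²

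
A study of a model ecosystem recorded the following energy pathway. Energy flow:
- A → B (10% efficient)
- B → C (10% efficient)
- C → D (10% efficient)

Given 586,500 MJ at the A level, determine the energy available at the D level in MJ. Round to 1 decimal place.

586.5 MJ

B: 586500 × 0.1 = 58650 MJ
C: 58650 × 0.1 = 5865 MJ
D: 5865 × 0.1 = 586.5 MJ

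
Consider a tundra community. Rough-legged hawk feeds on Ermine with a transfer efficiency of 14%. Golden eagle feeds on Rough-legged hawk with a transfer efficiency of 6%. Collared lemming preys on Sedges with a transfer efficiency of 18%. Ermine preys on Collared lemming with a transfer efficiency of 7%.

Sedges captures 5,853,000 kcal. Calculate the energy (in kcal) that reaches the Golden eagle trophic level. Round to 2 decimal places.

Collared lemming: 5853000 × 0.18 = 1053540 kcal
Ermine: 1053540 × 0.07 = 73747.8 kcal
Rough-legged hawk: 73747.8 × 0.14 = 10324.692 kcal
Golden eagle: 10324.692 × 0.06 = 619.48152 kcal

619.48 kcal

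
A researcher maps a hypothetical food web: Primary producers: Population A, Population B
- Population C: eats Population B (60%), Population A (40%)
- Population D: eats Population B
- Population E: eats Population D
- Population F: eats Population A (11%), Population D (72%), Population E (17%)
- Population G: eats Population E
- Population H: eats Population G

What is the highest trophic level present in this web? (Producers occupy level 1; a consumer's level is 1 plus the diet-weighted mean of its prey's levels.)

Population C: 1 + (0.6×1 + 0.4×1) = 2
Population D: 1 + 1 = 2
Population E: 1 + 2 = 3
Population F: 1 + (0.11×1 + 0.72×2 + 0.17×3) = 3.06
Population G: 1 + 3 = 4
Population H: 1 + 4 = 5

5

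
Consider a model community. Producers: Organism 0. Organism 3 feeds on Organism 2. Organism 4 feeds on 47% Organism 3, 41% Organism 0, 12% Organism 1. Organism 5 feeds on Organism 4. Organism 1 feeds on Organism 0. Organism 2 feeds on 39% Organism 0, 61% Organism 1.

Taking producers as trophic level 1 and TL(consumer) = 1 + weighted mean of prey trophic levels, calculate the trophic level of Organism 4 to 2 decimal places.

Organism 1: 1 + 1 = 2
Organism 2: 1 + (0.39×1 + 0.61×2) = 2.61
Organism 3: 1 + 2.61 = 3.61
Organism 4: 1 + (0.47×3.61 + 0.41×1 + 0.12×2) = 3.3467
Organism 5: 1 + 3.3467 = 4.3467

3.35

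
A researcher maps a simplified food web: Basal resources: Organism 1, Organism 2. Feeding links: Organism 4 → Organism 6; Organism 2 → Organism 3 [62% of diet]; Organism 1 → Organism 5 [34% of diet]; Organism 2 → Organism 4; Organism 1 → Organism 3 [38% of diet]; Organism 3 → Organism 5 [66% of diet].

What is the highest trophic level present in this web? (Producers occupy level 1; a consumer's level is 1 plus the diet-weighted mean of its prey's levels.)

3

Organism 3: 1 + (0.62×1 + 0.38×1) = 2
Organism 4: 1 + 1 = 2
Organism 5: 1 + (0.66×2 + 0.34×1) = 2.66
Organism 6: 1 + 2 = 3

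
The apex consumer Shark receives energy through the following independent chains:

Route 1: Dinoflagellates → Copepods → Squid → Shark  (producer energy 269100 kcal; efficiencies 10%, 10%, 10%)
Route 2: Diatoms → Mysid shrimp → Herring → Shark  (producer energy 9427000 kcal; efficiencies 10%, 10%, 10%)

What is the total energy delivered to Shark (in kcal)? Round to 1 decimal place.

9696.1 kcal

Route 1: 269100 × 0.1 × 0.1 × 0.1 = 269.1 kcal
Route 2: 9427000 × 0.1 × 0.1 × 0.1 = 9427 kcal
Total at Shark: 269.1 + 9427 = 9696.1 kcal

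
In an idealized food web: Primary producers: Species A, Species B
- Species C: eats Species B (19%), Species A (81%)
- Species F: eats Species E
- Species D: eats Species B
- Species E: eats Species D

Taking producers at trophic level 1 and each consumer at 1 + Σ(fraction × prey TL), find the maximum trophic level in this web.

4

Species C: 1 + (0.19×1 + 0.81×1) = 2
Species D: 1 + 1 = 2
Species E: 1 + 2 = 3
Species F: 1 + 3 = 4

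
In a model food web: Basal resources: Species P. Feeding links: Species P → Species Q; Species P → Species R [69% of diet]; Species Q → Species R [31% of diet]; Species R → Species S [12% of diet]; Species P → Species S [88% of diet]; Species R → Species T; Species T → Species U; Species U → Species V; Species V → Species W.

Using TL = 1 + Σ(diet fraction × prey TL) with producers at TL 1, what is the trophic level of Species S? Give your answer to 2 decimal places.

2.16

Species Q: 1 + 1 = 2
Species R: 1 + (0.69×1 + 0.31×2) = 2.31
Species S: 1 + (0.12×2.31 + 0.88×1) = 2.1572
Species T: 1 + 2.31 = 3.31
Species U: 1 + 3.31 = 4.31
Species V: 1 + 4.31 = 5.31
Species W: 1 + 5.31 = 6.31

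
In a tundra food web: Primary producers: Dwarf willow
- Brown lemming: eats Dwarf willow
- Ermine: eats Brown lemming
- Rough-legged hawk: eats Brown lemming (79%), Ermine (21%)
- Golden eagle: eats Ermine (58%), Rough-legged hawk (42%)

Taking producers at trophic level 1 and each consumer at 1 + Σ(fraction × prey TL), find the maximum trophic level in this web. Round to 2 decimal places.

Brown lemming: 1 + 1 = 2
Ermine: 1 + 2 = 3
Rough-legged hawk: 1 + (0.79×2 + 0.21×3) = 3.21
Golden eagle: 1 + (0.58×3 + 0.42×3.21) = 4.0882

4.09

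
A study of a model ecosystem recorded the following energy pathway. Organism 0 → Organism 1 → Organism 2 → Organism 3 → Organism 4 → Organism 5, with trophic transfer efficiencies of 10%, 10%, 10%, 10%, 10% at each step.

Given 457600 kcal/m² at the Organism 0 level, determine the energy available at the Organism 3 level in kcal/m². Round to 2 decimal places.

457.60 kcal/m²

Organism 1: 457600 × 0.1 = 45760 kcal/m²
Organism 2: 45760 × 0.1 = 4576 kcal/m²
Organism 3: 4576 × 0.1 = 457.6 kcal/m²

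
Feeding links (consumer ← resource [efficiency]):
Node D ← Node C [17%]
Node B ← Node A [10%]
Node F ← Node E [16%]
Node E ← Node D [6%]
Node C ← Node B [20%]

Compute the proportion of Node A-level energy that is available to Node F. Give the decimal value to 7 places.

0.0000326

Product of link efficiencies: 0.1 × 0.2 × 0.17 × 0.06 × 0.16 = 0.00003264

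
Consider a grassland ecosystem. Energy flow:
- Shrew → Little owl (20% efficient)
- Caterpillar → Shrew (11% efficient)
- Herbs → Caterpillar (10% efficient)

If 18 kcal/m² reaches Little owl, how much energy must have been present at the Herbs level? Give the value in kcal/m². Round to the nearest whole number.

Cumulative transfer efficiency: 0.1 × 0.11 × 0.2 = 0.0022
Herbs energy = 18 / 0.0022 = 8182 kcal/m²

8182 kcal/m²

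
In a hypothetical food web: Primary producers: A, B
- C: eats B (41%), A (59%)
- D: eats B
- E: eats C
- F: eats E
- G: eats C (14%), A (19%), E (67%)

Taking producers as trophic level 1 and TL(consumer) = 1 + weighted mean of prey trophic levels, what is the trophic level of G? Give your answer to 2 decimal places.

3.48

C: 1 + (0.41×1 + 0.59×1) = 2
D: 1 + 1 = 2
E: 1 + 2 = 3
F: 1 + 3 = 4
G: 1 + (0.14×2 + 0.19×1 + 0.67×3) = 3.48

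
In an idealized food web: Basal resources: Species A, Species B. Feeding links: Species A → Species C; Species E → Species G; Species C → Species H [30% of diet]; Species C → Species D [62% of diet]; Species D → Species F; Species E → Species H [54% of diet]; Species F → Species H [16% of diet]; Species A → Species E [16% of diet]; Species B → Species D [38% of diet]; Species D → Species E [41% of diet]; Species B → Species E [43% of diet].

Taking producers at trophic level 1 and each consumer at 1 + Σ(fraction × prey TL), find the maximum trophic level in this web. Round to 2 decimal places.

3.66

Species C: 1 + 1 = 2
Species D: 1 + (0.62×2 + 0.38×1) = 2.62
Species E: 1 + (0.41×2.62 + 0.16×1 + 0.43×1) = 2.6642
Species F: 1 + 2.62 = 3.62
Species G: 1 + 2.6642 = 3.6642
Species H: 1 + (0.16×3.62 + 0.54×2.6642 + 0.3×2) = 3.617868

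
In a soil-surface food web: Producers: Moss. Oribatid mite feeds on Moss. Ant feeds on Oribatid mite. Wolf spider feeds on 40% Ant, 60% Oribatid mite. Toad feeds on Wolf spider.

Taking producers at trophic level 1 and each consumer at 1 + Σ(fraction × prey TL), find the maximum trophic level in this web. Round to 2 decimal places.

4.40

Oribatid mite: 1 + 1 = 2
Ant: 1 + 2 = 3
Wolf spider: 1 + (0.4×3 + 0.6×2) = 3.4
Toad: 1 + 3.4 = 4.4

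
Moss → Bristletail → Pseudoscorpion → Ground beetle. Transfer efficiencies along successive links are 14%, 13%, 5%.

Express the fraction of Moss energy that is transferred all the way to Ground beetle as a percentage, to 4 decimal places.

Product of link efficiencies: 0.14 × 0.13 × 0.05 = 0.00091
As a percentage: 0.00091 × 100 = 0.0910%

0.0910%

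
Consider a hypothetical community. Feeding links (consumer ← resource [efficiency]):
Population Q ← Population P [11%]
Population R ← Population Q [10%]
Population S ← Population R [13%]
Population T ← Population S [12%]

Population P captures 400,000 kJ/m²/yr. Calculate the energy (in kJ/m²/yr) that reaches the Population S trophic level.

572 kJ/m²/yr

Population Q: 400000 × 0.11 = 44000 kJ/m²/yr
Population R: 44000 × 0.1 = 4400 kJ/m²/yr
Population S: 4400 × 0.13 = 572 kJ/m²/yr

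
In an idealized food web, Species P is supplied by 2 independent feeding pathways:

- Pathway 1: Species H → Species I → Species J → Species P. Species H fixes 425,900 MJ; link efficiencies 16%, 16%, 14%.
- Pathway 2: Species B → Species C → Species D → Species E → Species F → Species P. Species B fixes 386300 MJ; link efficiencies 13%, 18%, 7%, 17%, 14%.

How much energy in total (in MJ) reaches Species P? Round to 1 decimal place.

Pathway 1: 425900 × 0.16 × 0.16 × 0.14 = 1526.4256 MJ
Pathway 2: 386300 × 0.13 × 0.18 × 0.07 × 0.17 × 0.14 = 15.05967372 MJ
Total at Species P: 1526.4256 + 15.05967372 = 1541.48527372 MJ

1541.5 MJ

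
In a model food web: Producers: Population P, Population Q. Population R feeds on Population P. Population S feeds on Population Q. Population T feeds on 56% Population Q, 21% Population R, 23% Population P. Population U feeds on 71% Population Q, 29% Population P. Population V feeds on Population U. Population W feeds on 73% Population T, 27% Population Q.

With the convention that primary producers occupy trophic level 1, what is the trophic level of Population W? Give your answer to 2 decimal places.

Population R: 1 + 1 = 2
Population S: 1 + 1 = 2
Population T: 1 + (0.56×1 + 0.21×2 + 0.23×1) = 2.21
Population U: 1 + (0.71×1 + 0.29×1) = 2
Population V: 1 + 2 = 3
Population W: 1 + (0.73×2.21 + 0.27×1) = 2.8833

2.88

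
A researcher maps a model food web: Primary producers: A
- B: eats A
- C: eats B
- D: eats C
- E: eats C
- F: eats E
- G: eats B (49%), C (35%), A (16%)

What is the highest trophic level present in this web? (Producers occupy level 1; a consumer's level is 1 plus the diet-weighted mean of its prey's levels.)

5

B: 1 + 1 = 2
C: 1 + 2 = 3
D: 1 + 3 = 4
E: 1 + 3 = 4
F: 1 + 4 = 5
G: 1 + (0.49×2 + 0.35×3 + 0.16×1) = 3.19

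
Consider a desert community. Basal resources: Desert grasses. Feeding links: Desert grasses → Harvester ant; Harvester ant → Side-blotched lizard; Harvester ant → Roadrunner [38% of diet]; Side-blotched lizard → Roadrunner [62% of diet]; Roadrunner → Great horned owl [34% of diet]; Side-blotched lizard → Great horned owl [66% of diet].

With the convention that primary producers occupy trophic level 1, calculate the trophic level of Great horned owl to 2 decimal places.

4.21

Harvester ant: 1 + 1 = 2
Side-blotched lizard: 1 + 2 = 3
Roadrunner: 1 + (0.38×2 + 0.62×3) = 3.62
Great horned owl: 1 + (0.34×3.62 + 0.66×3) = 4.2108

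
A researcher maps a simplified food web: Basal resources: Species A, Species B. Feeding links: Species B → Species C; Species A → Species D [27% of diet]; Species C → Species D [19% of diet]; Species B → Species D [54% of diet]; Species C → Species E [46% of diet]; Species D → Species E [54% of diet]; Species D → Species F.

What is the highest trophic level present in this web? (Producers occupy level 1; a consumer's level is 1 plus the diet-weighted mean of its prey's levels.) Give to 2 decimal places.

Species C: 1 + 1 = 2
Species D: 1 + (0.27×1 + 0.19×2 + 0.54×1) = 2.19
Species E: 1 + (0.46×2 + 0.54×2.19) = 3.1026
Species F: 1 + 2.19 = 3.19

3.19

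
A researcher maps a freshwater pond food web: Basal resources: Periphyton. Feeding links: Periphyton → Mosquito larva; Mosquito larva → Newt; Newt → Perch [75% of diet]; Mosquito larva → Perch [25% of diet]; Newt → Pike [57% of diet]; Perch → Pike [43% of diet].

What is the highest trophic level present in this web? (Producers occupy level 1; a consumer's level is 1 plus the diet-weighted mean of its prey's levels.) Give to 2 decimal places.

Mosquito larva: 1 + 1 = 2
Newt: 1 + 2 = 3
Perch: 1 + (0.75×3 + 0.25×2) = 3.75
Pike: 1 + (0.57×3 + 0.43×3.75) = 4.3225

4.32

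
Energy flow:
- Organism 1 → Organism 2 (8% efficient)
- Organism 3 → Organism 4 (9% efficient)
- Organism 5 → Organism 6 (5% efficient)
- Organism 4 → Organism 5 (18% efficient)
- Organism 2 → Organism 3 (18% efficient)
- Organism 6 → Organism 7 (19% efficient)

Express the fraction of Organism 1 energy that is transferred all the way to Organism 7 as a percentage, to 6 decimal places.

Product of link efficiencies: 0.08 × 0.18 × 0.09 × 0.18 × 0.05 × 0.19 = 0.00000221616
As a percentage: 0.00000221616 × 100 = 0.000222%

0.000222%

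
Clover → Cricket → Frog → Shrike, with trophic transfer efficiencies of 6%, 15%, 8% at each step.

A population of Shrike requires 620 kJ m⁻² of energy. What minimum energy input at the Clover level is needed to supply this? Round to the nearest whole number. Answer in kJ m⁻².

Cumulative transfer efficiency: 0.06 × 0.15 × 0.08 = 0.00072
Clover energy = 620 / 0.00072 = 861111 kJ m⁻²

861111 kJ m⁻²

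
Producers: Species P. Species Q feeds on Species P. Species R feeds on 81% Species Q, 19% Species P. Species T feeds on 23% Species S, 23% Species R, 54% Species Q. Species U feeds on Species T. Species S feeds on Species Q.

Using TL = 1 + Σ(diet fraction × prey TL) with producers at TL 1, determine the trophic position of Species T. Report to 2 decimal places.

Species Q: 1 + 1 = 2
Species R: 1 + (0.81×2 + 0.19×1) = 2.81
Species S: 1 + 2 = 3
Species T: 1 + (0.23×3 + 0.23×2.81 + 0.54×2) = 3.4163
Species U: 1 + 3.4163 = 4.4163

3.42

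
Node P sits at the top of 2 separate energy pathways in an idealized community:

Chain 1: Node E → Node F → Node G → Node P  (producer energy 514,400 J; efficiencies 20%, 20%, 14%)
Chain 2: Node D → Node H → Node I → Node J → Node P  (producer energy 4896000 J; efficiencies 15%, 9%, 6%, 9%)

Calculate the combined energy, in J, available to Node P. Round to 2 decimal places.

3237.56 J

Chain 1: 514400 × 0.2 × 0.2 × 0.14 = 2880.64 J
Chain 2: 4896000 × 0.15 × 0.09 × 0.06 × 0.09 = 356.9184 J
Total at Node P: 2880.64 + 356.9184 = 3237.5584 J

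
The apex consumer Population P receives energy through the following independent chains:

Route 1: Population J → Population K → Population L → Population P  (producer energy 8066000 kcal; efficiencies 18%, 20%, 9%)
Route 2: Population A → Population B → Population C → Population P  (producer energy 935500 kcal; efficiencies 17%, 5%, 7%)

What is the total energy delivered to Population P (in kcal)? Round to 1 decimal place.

26690.5 kcal

Route 1: 8066000 × 0.18 × 0.2 × 0.09 = 26133.84 kcal
Route 2: 935500 × 0.17 × 0.05 × 0.07 = 556.6225 kcal
Total at Population P: 26133.84 + 556.6225 = 26690.4625 kcal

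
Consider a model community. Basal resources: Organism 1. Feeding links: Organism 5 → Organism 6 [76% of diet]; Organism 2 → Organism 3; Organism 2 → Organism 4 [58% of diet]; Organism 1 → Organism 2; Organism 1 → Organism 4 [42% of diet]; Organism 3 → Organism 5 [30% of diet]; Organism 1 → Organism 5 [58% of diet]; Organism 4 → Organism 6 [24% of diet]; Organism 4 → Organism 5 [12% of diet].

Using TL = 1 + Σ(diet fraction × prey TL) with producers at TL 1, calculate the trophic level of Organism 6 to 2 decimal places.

3.74

Organism 2: 1 + 1 = 2
Organism 3: 1 + 2 = 3
Organism 4: 1 + (0.58×2 + 0.42×1) = 2.58
Organism 5: 1 + (0.58×1 + 0.3×3 + 0.12×2.58) = 2.7896
Organism 6: 1 + (0.76×2.7896 + 0.24×2.58) = 3.739296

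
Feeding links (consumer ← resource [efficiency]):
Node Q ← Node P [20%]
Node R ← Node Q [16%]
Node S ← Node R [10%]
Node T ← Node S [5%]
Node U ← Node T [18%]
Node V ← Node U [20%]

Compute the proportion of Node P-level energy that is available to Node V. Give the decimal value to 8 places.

Product of link efficiencies: 0.2 × 0.16 × 0.1 × 0.05 × 0.18 × 0.2 = 0.00000576

0.00000576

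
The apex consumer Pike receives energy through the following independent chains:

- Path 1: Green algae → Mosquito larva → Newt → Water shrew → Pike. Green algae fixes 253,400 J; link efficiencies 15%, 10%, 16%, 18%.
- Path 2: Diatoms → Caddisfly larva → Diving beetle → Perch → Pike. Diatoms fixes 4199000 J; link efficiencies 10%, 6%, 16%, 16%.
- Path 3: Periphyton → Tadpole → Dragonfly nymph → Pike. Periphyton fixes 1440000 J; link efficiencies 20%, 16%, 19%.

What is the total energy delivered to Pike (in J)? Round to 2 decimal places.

9509.64 J

Path 1: 253400 × 0.15 × 0.1 × 0.16 × 0.18 = 109.4688 J
Path 2: 4199000 × 0.1 × 0.06 × 0.16 × 0.16 = 644.9664 J
Path 3: 1440000 × 0.2 × 0.16 × 0.19 = 8755.2 J
Total at Pike: 109.4688 + 644.9664 + 8755.2 = 9509.6352 J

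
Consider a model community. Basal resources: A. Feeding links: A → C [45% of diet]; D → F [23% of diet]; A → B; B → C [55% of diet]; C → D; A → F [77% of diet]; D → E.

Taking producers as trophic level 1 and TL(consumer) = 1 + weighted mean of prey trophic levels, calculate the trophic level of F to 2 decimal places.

2.59

B: 1 + 1 = 2
C: 1 + (0.55×2 + 0.45×1) = 2.55
D: 1 + 2.55 = 3.55
E: 1 + 3.55 = 4.55
F: 1 + (0.23×3.55 + 0.77×1) = 2.5865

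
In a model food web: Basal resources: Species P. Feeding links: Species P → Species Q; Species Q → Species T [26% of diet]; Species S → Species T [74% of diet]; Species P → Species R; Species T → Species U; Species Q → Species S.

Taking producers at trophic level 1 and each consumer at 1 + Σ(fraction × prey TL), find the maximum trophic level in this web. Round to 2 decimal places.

Species Q: 1 + 1 = 2
Species R: 1 + 1 = 2
Species S: 1 + 2 = 3
Species T: 1 + (0.26×2 + 0.74×3) = 3.74
Species U: 1 + 3.74 = 4.74

4.74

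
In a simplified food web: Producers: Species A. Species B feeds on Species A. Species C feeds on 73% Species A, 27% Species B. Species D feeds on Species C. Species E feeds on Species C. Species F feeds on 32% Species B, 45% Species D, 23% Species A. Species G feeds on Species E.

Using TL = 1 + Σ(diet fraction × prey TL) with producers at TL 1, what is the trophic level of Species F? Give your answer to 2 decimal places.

Species B: 1 + 1 = 2
Species C: 1 + (0.73×1 + 0.27×2) = 2.27
Species D: 1 + 2.27 = 3.27
Species E: 1 + 2.27 = 3.27
Species F: 1 + (0.32×2 + 0.45×3.27 + 0.23×1) = 3.3415
Species G: 1 + 3.27 = 4.27

3.34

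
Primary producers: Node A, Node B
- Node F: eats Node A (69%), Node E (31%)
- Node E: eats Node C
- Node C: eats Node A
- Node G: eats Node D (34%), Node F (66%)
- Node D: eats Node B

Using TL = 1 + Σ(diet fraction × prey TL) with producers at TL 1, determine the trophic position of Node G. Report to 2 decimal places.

Node C: 1 + 1 = 2
Node D: 1 + 1 = 2
Node E: 1 + 2 = 3
Node F: 1 + (0.69×1 + 0.31×3) = 2.62
Node G: 1 + (0.34×2 + 0.66×2.62) = 3.4092

3.41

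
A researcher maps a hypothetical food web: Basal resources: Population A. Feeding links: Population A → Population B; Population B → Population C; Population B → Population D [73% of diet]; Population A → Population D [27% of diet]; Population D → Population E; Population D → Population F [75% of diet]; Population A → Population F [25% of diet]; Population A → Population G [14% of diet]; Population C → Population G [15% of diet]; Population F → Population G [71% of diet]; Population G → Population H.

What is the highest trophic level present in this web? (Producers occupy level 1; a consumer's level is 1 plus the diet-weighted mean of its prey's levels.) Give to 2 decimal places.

Population B: 1 + 1 = 2
Population C: 1 + 2 = 3
Population D: 1 + (0.73×2 + 0.27×1) = 2.73
Population E: 1 + 2.73 = 3.73
Population F: 1 + (0.75×2.73 + 0.25×1) = 3.2975
Population G: 1 + (0.14×1 + 0.15×3 + 0.71×3.2975) = 3.931225
Population H: 1 + 3.931225 = 4.931225

4.93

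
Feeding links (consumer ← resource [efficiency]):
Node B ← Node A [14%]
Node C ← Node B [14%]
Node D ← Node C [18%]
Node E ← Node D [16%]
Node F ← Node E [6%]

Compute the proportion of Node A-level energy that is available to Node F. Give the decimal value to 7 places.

0.0000339

Product of link efficiencies: 0.14 × 0.14 × 0.18 × 0.16 × 0.06 = 0.0000338688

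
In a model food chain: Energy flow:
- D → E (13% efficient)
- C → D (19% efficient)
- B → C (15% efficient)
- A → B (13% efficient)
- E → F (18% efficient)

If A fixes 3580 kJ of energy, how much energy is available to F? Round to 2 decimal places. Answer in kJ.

0.31 kJ

B: 3580 × 0.13 = 465.4 kJ
C: 465.4 × 0.15 = 69.81 kJ
D: 69.81 × 0.19 = 13.2639 kJ
E: 13.2639 × 0.13 = 1.724307 kJ
F: 1.724307 × 0.18 = 0.31037526 kJ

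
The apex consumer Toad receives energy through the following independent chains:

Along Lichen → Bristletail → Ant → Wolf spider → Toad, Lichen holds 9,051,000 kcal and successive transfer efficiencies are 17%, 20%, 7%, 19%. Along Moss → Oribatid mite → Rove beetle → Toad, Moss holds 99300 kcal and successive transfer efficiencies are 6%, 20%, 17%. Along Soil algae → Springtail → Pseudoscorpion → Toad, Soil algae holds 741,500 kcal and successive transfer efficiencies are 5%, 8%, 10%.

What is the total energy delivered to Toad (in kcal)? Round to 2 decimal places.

4592.03 kcal

Via Lichen: 9051000 × 0.17 × 0.2 × 0.07 × 0.19 = 4092.8622 kcal
Via Moss: 99300 × 0.06 × 0.2 × 0.17 = 202.572 kcal
Via Soil algae: 741500 × 0.05 × 0.08 × 0.1 = 296.6 kcal
Total at Toad: 4092.8622 + 202.572 + 296.6 = 4592.0342 kcal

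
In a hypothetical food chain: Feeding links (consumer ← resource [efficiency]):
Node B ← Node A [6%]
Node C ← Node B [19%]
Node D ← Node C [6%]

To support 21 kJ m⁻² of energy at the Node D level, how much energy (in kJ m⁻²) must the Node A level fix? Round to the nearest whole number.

Cumulative transfer efficiency: 0.06 × 0.19 × 0.06 = 0.000684
Node A energy = 21 / 0.000684 = 30702 kJ m⁻²

30702 kJ m⁻²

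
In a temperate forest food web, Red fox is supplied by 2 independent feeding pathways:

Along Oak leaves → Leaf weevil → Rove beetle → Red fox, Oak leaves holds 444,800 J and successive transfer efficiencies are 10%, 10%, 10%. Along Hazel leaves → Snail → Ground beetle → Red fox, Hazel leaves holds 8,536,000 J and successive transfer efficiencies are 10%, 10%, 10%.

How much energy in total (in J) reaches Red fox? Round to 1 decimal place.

Via Oak leaves: 444800 × 0.1 × 0.1 × 0.1 = 444.8 J
Via Hazel leaves: 8536000 × 0.1 × 0.1 × 0.1 = 8536 J
Total at Red fox: 444.8 + 8536 = 8980.8 J

8980.8 J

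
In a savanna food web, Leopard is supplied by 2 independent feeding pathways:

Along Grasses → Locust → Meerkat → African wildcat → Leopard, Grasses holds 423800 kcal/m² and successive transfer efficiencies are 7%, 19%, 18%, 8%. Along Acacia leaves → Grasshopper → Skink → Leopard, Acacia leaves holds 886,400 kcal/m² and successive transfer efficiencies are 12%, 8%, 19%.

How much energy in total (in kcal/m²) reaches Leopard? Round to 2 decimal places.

1697.96 kcal/m²

Via Grasses: 423800 × 0.07 × 0.19 × 0.18 × 0.08 = 81.166176 kcal/m²
Via Acacia leaves: 886400 × 0.12 × 0.08 × 0.19 = 1616.7936 kcal/m²
Total at Leopard: 81.166176 + 1616.7936 = 1697.959776 kcal/m²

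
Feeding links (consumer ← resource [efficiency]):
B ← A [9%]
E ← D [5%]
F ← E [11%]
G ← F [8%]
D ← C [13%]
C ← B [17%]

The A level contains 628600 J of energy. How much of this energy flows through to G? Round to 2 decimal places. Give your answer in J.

B: 628600 × 0.09 = 56574 J
C: 56574 × 0.17 = 9617.58 J
D: 9617.58 × 0.13 = 1250.2854 J
E: 1250.2854 × 0.05 = 62.51427 J
F: 62.51427 × 0.11 = 6.8765697 J
G: 6.8765697 × 0.08 = 0.550125576 J

0.55 J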